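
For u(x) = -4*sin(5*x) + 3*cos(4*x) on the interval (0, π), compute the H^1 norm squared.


||u||_{H^1(0,π)}^2 = -1360/3 + 569*π/2

u'(x) = -12*sin(4*x) - 20*cos(5*x).
Expand u² and (u')² and integrate term by term on (0, π), using: for integers n ≥ 1, ∫_0^π sin²(nx) dx = ∫_0^π cos²(nx) dx = π/2; for n ≠ n', ∫_0^π sin(nx)sin(n'x) dx = ∫_0^π cos(nx)cos(n'x) dx = 0; and by product-to-sum, ∫_0^π sin(nx)cos(n'x) dx = ½∫_0^π [sin((n+n')x) + sin((n−n')x)] dx, which is 0 when n+n' is even and 2n/(n²−n'²) when n+n' is odd (it need not vanish on (0, π)).
  u² squared terms: (-4)²·∫sin(5x)² dx = 16·π/2 = 8*π;  (3)²·∫cos(4x)² dx = 9·π/2 = 9*π/2.
  u² cross terms: 2·(-4)·(3)·∫sin(5x)·cos(4x) dx = -24·(10/9) = -80/3.
  So ∫_0^π u² dx = 8*π + 9*π/2 − 80/3 = -80/3 + 25*π/2.
  (u')² squared terms: (-20)²·∫cos(5x)² dx = 400·π/2 = 200*π;  (-12)²·∫sin(4x)² dx = 144·π/2 = 72*π.
  (u')² cross terms: 2·(-20)·(-12)·∫cos(5x)·sin(4x) dx = 480·(-8/9) = -1280/3.
  So ∫_0^π (u')² dx = 200*π + 72*π − 1280/3 = -1280/3 + 272*π.
||u||_{H^1}^2 = (-80/3 + 25*π/2) + (-1280/3 + 272*π) = -1360/3 + 569*π/2.


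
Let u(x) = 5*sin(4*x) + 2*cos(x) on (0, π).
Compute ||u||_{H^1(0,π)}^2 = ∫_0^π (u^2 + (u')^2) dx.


||u||_{H^1(0,π)}^2 = 64/3 + 433*π/2

u'(x) = -2*sin(x) + 20*cos(4*x).
Expand u² and (u')² and integrate term by term on (0, π), using: for integers n ≥ 1, ∫_0^π sin²(nx) dx = ∫_0^π cos²(nx) dx = π/2; for n ≠ n', ∫_0^π sin(nx)sin(n'x) dx = ∫_0^π cos(nx)cos(n'x) dx = 0; and by product-to-sum, ∫_0^π sin(nx)cos(n'x) dx = ½∫_0^π [sin((n+n')x) + sin((n−n')x)] dx, which is 0 when n+n' is even and 2n/(n²−n'²) when n+n' is odd (it need not vanish on (0, π)).
  u² squared terms: (2)²·∫cos(x)² dx = 4·π/2 = 2*π;  (5)²·∫sin(4x)² dx = 25·π/2 = 25*π/2.
  u² cross terms: 2·(2)·(5)·∫cos(x)·sin(4x) dx = 20·(8/15) = 32/3.
  So ∫_0^π u² dx = 2*π + 25*π/2 + 32/3 = 32/3 + 29*π/2.
  (u')² squared terms: (-2)²·∫sin(x)² dx = 4·π/2 = 2*π;  (20)²·∫cos(4x)² dx = 400·π/2 = 200*π.
  (u')² cross terms: 2·(-2)·(20)·∫sin(x)·cos(4x) dx = -80·(-2/15) = 32/3.
  So ∫_0^π (u')² dx = 2*π + 200*π + 32/3 = 32/3 + 202*π.
||u||_{H^1}^2 = (32/3 + 29*π/2) + (32/3 + 202*π) = 64/3 + 433*π/2.


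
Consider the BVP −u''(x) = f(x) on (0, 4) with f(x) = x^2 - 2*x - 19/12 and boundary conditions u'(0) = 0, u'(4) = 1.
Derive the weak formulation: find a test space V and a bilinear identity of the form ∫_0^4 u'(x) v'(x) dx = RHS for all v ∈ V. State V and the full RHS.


V = H^1(0, 4) (v unrestricted at boundary; u is determined up to an additive constant); weak form: ∫_0^4 u'v' dx = ∫_0^4 (x^2 - 2*x - 19/12) v dx + v(4) for all v ∈ V.

Multiply both sides by a test function v and integrate from 0 to 4:
  ∫_0^4 −u''(x) v(x) dx = ∫_0^4 f(x) v(x) dx.
Integrate the LHS by parts once:
  ∫_0^4 −u'' v dx = −[u'(x) v(x)]_0^4 + ∫_0^4 u'(x) v'(x) dx.
Thus ∫_0^4 u'(x) v'(x) dx = ∫_0^4 f(x) v(x) dx + [u'(x) v(x)]_0^4.
Choose V so that boundary terms are either known or forced to vanish.
u has inhomogeneous Neumann u'(0) = 0, u'(4) = 1. [u' v]_0^4 = (1)·v(4) − (0)·v(0) = v(4). Take V = H^1(0, 4); boundary term becomes part of RHS.
Weak formulation: find u (satisfying any essential BC) such that ∫_0^4 u'(x) v'(x) dx = ∫_0^4 f v dx + v(4) for all v ∈ V (Neumann data are natural BCs: they enter the RHS as boundary terms).
Substituting f(x) = x^2 - 2*x - 19/12, the right-hand side is ∫_0^4 (x^2 - 2*x - 19/12) v dx + v(4).
Compatibility check (pure Neumann): taking v ≡ 1 ∈ V gives 0 = ∫_0^4 f dx + (1) − (0), i.e. ∫_0^4 f dx must equal u'(0) − u'(4) = -1. Indeed ∫_0^4 (x^2 - 2*x - 19/12) dx = -1, so the data are compatible. The solution is then unique only up to an additive constant (fix it e.g. by requiring ∫_0^4 u dx = 0).


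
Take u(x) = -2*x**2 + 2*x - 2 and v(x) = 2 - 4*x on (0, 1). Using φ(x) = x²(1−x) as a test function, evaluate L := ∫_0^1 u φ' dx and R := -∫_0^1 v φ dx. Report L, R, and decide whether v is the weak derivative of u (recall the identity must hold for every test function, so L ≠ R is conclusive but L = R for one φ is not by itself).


LHS = 1/30, RHS = 1/30. Yes, v = u' weakly.

u(x) = -2*x**2 + 2*x - 2, classical derivative u'(x) = 2 - 4*x.
φ(x) = x²(1−x), so φ'(x) = x*(2 - 3*x).
Note φ(0) = φ(1) = 0, so the boundary term u·φ vanishes.
LHS = ∫_0^1 u(x) φ'(x) dx = ∫_0^1 (6*x^4 - 10*x^3 + 10*x^2 - 4*x) dx. Term by term:
  ∫_0^1 6*x^4 dx = 6/5;  ∫_0^1 -10*x^3 dx = -5/2;  ∫_0^1 10*x^2 dx = 10/3;
  ∫_0^1 -4*x dx = -2.
Sum: 6/5 − 5/2 + 10/3 − 2 = 1/30.
So LHS = 1/30.
∫_0^1 v(x) φ(x) dx = ∫_0^1 (4*x^4 - 6*x^3 + 2*x^2) dx. Term by term:
  ∫_0^1 4*x^4 dx = 4/5;  ∫_0^1 -6*x^3 dx = -3/2;  ∫_0^1 2*x^2 dx = 2/3.
Sum: 4/5 − 3/2 + 2/3 = -1/30.
So RHS = -∫_0^1 v(x) φ(x) dx = 1/30.
LHS = RHS, so the identity holds for this test φ.
Moreover u is smooth here and v(x) = u'(x) = 2 - 4*x pointwise, so the identity holds for every test function. Hence v is the weak derivative of u.


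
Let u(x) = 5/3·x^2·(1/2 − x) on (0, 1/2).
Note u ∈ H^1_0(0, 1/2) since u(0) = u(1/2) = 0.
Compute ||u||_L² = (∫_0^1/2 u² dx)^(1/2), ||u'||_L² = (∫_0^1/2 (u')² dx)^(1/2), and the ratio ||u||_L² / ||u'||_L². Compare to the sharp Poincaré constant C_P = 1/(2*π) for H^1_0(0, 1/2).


||u||_L² / ||u'||_L² = sqrt(14)/28 < C_P = 1/(2*π).

u(x) = 5/3·x^2·(1/2 − x), so u'(x) = 5*x*(1 - 3*x)/3.
u(x) = 5/3·x^2·(1/2 − x) vanishes at x = 0 and x = 1/2, so u ∈ H^1_0(0, 1/2). Differentiate via the product rule and integrate the resulting polynomials term by term.
  ∫_0^1/2 u² dx = ∫_0^1/2 (25*x^6/9 - 25*x^5/9 + 25*x^4/36) dx. Term by term:
    ∫_0^1/2 25*x^6/9 dx = 25/8064;  ∫_0^1/2 -25*x^5/9 dx = -25/3456;  ∫_0^1/2 25*x^4/36 dx = 5/1152.
  Sum: 25/8064 − 25/3456 + 5/1152 = 5/24192.
  ∫_0^1/2 (u')² dx = ∫_0^1/2 (25*x^4 - 50*x^3/3 + 25*x^2/9) dx. Term by term:
    ∫_0^1/2 25*x^4 dx = 5/32;  ∫_0^1/2 -50*x^3/3 dx = -25/96;  ∫_0^1/2 25*x^2/9 dx = 25/216.
  Sum: 5/32 − 25/96 + 25/216 = 5/432.
∫_0^1/2 u² dx = 5/24192, so ||u||_L² = sqrt(210)/1008.
∫_0^1/2 (u')² dx = 5/432, so ||u'||_L² = sqrt(15)/36.
Ratio ||u||_L² / ||u'||_L² = sqrt(14)/28.
Sharp Poincaré constant on H^1_0(0, 1/2) is C_P = L/π = 1/(2*π), achieved by sin(2*π·x).
A polynomial bump cannot attain the sharp Poincaré constant (only the first sine eigenfunction does), so the ratio is strictly less than C_P, consistent with ||u||_L² ≤ C_P ||u'||_L².


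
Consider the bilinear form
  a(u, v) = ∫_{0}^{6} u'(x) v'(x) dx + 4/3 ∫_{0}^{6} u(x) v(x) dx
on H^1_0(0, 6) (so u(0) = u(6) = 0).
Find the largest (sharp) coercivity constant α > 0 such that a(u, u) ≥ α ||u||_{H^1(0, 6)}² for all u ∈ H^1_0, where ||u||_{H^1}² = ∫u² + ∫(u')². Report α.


α = 1

Coercivity of a(·,·) on H^1_0(0, 6) means a(u, u) ≥ α ||u||_{H^1}² for every u ∈ H^1_0.
The interval has length L = 6, and Poincaré/coercivity depend only on L. Here a(u, u) = ∫(u')² + (4/3)·∫u².
Here c = 4/3 ≥ 1, so a(u,u) = ∫(u')² + c∫u² ≥ ∫(u')² + ∫u² = ||u||_{H^1}², i.e. α = 1 works. No larger α is possible: a(u,u) ≥ α||u||_{H^1}² means (1−α)∫(u')² ≥ (α−c)∫u², and for the modes u_n = sin(nπ(x−x₀)/L) (x₀ the left endpoint) one has ∫u_n²/∫(u_n')² = (L/(nπ))² → 0, so a(u_n,u_n)/||u_n||_{H^1}² → 1. Hence the optimal constant is α = 1.
Therefore α = 1.


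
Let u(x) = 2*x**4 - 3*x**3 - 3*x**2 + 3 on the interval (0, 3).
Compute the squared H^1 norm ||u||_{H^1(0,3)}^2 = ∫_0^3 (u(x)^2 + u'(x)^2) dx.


||u||_{H^1}^2 = 173556/35

The H^1 norm (squared) on an interval (0, L) is
  ||u||_{H^1}^2 = ∫_0^L u(x)^2 dx + ∫_0^L u'(x)^2 dx.
Compute u'(x) = 8*x**3 - 9*x**2 - 6*x.
Then u(x)^2 = 4*x**8 - 12*x**7 - 3*x**6 + 18*x**5 + 21*x**4 - 18*x**3 - 18*x**2 + 9 and u'(x)^2 = 64*x**6 - 144*x**5 - 15*x**4 + 108*x**3 + 36*x**2.
Integrate each monomial from 0 to 3 using ∫_0^3 c·x^n dx = c·3^(n+1)/(n+1):
  ∫_0^3 u(x)^2 dx = ∫_0^3 (4*x^8 - 12*x^7 - 3*x^6 + 18*x^5 + 21*x^4 - 18*x^3 - 18*x^2 + 9) dx. Term by term:
    ∫_0^3 4*x^8 dx = 8748;  ∫_0^3 -12*x^7 dx = -19683/2;  ∫_0^3 -3*x^6 dx = -6561/7;
    ∫_0^3 18*x^5 dx = 2187;  ∫_0^3 21*x^4 dx = 5103/5;  ∫_0^3 -18*x^3 dx = -729/2;
    ∫_0^3 -18*x^2 dx = -162;  ∫_0^3 9 dx = 27.
  Sum: 8748 − 19683/2 − 6561/7 + 2187 + 5103/5 − 729/2 − 162 + 27 = 23706/35.
  ∫_0^3 u'(x)^2 dx = ∫_0^3 (64*x^6 - 144*x^5 - 15*x^4 + 108*x^3 + 36*x^2) dx. Term by term:
    ∫_0^3 64*x^6 dx = 139968/7;  ∫_0^3 -144*x^5 dx = -17496;  ∫_0^3 -15*x^4 dx = -729;
    ∫_0^3 108*x^3 dx = 2187;  ∫_0^3 36*x^2 dx = 324.
  Sum: 139968/7 − 17496 − 729 + 2187 + 324 = 29970/7.
Adding: ||u||_{H^1}^2 = 23706/35 + 29970/7 = 173556/35.


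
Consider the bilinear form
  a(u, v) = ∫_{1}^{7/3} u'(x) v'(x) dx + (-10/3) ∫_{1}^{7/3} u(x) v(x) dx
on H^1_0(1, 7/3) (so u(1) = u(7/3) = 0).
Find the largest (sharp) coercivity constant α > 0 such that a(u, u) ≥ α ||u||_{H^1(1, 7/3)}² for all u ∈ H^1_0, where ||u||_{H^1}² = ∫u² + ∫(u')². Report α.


α = (-160 + 27*π^2)/(3*(16 + 9*π^2))

Coercivity of a(·,·) on H^1_0(1, 7/3) means a(u, u) ≥ α ||u||_{H^1}² for every u ∈ H^1_0.
The interval has length L = 4/3, and Poincaré/coercivity depend only on L. Here a(u, u) = ∫(u')² + (-10/3)·∫u².
Here c = -10/3 < 0 with |c| < (π/L)² = 9*π^2/16, so coercivity still holds. The condition a(u,u) ≥ α||u||_{H^1}² reads (1−α)∫(u')² ≥ (α−c)∫u². Any admissible α is ≤ 1 (rapidly oscillating u have ∫u²/∫(u')² → 0), and α = 1 would force 0 ≥ (1−c)∫u², impossible since c < 1; so 1−α > 0. By the sharp Poincaré inequality on H^1_0 of an interval of length L, ∫(u')² ≥ (π/L)²∫u² with equality for the first sine mode sin(π(x−x₀)/L) (x₀ the left endpoint), so the inequality holds for all u iff (1−α)(π/L)² ≥ α − c, i.e. α ≤ ((π/L)² + c)/((π/L)² + 1) = (1 + c(L/π)²)/(1 + (L/π)²). (Direct route, valid since c ≤ 0: Poincaré gives c∫u² ≥ c(L/π)²∫(u')², so a(u,u) ≥ (1 + c(L/π)²)∫(u')², while ||u||_{H^1}² ≤ (1 + (L/π)²)∫(u')²; dividing yields the same α.) With (π/L)² = 9*π^2/16 and c = -10/3, the largest admissible constant is α = ((π/L)² + c)/((π/L)² + 1).
Simplifying, α = (-160 + 27*π^2)/(3*(16 + 9*π^2)).


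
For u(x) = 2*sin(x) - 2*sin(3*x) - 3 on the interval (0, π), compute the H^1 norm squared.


||u||_{H^1(0,π)}^2 = -16 + 33*π

u'(x) = 2*cos(x) - 6*cos(3*x).
Expand u² and (u')² and integrate term by term on (0, π), using: for integers n ≥ 1, ∫_0^π sin²(nx) dx = ∫_0^π cos²(nx) dx = π/2; for n ≠ n', ∫_0^π sin(nx)sin(n'x) dx = ∫_0^π cos(nx)cos(n'x) dx = 0; and by product-to-sum, ∫_0^π sin(nx)cos(n'x) dx = ½∫_0^π [sin((n+n')x) + sin((n−n')x)] dx, which is 0 when n+n' is even and 2n/(n²−n'²) when n+n' is odd (it need not vanish on (0, π)). For the constant mode: ∫_0^π 1 dx = π, ∫_0^π cos(nx) dx = 0, ∫_0^π sin(nx) dx = (1−(−1)^n)/n.
  u² squared terms: (-3)²·∫1 dx = 9·π = 9*π;  (-2)²·∫sin(3x)² dx = 4·π/2 = 2*π;  (2)²·∫sin(x)² dx = 4·π/2 = 2*π.
  u² cross terms: 2·(-3)·(-2)·∫1·sin(3x) dx = 12·(2/3) = 8;  2·(-3)·(2)·∫1·sin(x) dx = -12·(2) = -24;  2·(-2)·(2)·∫sin(3x)·sin(x) dx = -8·(0) = 0.
  So ∫_0^π u² dx = 9*π + 2*π + 2*π + 8 − 24 + 0 = -16 + 13*π.
  (u')² squared terms: (-6)²·∫cos(3x)² dx = 36·π/2 = 18*π;  (2)²·∫cos(x)² dx = 4·π/2 = 2*π.
  (u')² cross terms: 2·(-6)·(2)·∫cos(3x)·cos(x) dx = -24·(0) = 0.
  So ∫_0^π (u')² dx = 18*π + 2*π + 0 = 20*π.
||u||_{H^1}^2 = (-16 + 13*π) + (20*π) = -16 + 33*π.


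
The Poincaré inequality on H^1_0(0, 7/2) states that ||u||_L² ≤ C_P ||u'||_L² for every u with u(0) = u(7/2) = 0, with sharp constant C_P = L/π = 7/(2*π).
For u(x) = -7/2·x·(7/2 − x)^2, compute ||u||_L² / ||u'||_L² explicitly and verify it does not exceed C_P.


||u||_L² / ||u'||_L² = sqrt(14)/4 < C_P = 7/(2*π).

u(x) = -7/2·x·(7/2 − x)^2, so u'(x) = -21*x^2/2 + 49*x - 343/8.
u(x) = -7/2·x·(7/2 − x)^2 vanishes at x = 0 and x = 7/2, so u ∈ H^1_0(0, 7/2). Differentiate via the product rule and integrate the resulting polynomials term by term.
  ∫_0^7/2 u² dx = ∫_0^7/2 (49*x^6/4 - 343*x^5/2 + 7203*x^4/8 - 16807*x^3/8 + 117649*x^2/64) dx. Term by term:
    ∫_0^7/2 49*x^6/4 dx = 5764801/512;  ∫_0^7/2 -343*x^5/2 dx = -40353607/768;  ∫_0^7/2 7203*x^4/8 dx = 121060821/1280;
    ∫_0^7/2 -16807*x^3/8 dx = -40353607/512;  ∫_0^7/2 117649*x^2/64 dx = 40353607/1536.
  Sum: 5764801/512 − 40353607/768 + 121060821/1280 − 40353607/512 + 40353607/1536 = 5764801/7680.
  ∫_0^7/2 (u')² dx = ∫_0^7/2 (441*x^4/4 - 1029*x^3 + 26411*x^2/8 - 16807*x/4 + 117649/64) dx. Term by term:
    ∫_0^7/2 441*x^4/4 dx = 7411887/640;  ∫_0^7/2 -1029*x^3 dx = -2470629/64;  ∫_0^7/2 26411*x^2/8 dx = 9058973/192;
    ∫_0^7/2 -16807*x/4 dx = -823543/32;  ∫_0^7/2 117649/64 dx = 823543/128.
  Sum: 7411887/640 − 2470629/64 + 9058973/192 − 823543/32 + 823543/128 = 823543/960.
∫_0^7/2 u² dx = 5764801/7680, so ||u||_L² = 2401*sqrt(30)/480.
∫_0^7/2 (u')² dx = 823543/960, so ||u'||_L² = 343*sqrt(105)/120.
Ratio ||u||_L² / ||u'||_L² = sqrt(14)/4.
Sharp Poincaré constant on H^1_0(0, 7/2) is C_P = L/π = 7/(2*π), achieved by sin(2*π/7·x).
A polynomial bump cannot attain the sharp Poincaré constant (only the first sine eigenfunction does), so the ratio is strictly less than C_P, consistent with ||u||_L² ≤ C_P ||u'||_L².


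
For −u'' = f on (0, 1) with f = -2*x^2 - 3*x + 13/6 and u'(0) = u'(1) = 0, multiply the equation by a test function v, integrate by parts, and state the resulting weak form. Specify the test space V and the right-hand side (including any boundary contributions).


V = H^1(0, 1) (no boundary constraint on v; u is determined up to an additive constant); weak form: ∫_0^1 u'v' dx = ∫_0^1 (-2*x^2 - 3*x + 13/6) v dx for all v ∈ V.

Multiply both sides by a test function v and integrate from 0 to 1:
  ∫_0^1 −u''(x) v(x) dx = ∫_0^1 f(x) v(x) dx.
Integrate the LHS by parts once:
  ∫_0^1 −u'' v dx = −[u'(x) v(x)]_0^1 + ∫_0^1 u'(x) v'(x) dx.
Thus ∫_0^1 u'(x) v'(x) dx = ∫_0^1 f(x) v(x) dx + [u'(x) v(x)]_0^1.
Choose V so that boundary terms are either known or forced to vanish.
u has homogeneous Neumann: u'(0) = u'(1) = 0. So [u' v]_0^1 = 0·v(1) − 0·v(0) = 0 for any v; take V = H^1(0, 1).
Weak formulation: find u (satisfying any essential BC) such that ∫_0^1 u'(x) v'(x) dx = ∫_0^1 f v dx for all v ∈ V (homogeneous Neumann, so boundary terms vanish).
Substituting f(x) = -2*x^2 - 3*x + 13/6, the right-hand side is ∫_0^1 (-2*x^2 - 3*x + 13/6) v dx.
Compatibility check (pure Neumann): taking v ≡ 1 ∈ V gives 0 = ∫_0^1 f dx + (0) − (0), i.e. ∫_0^1 f dx must equal u'(0) − u'(1) = 0. Indeed ∫_0^1 (-2*x^2 - 3*x + 13/6) dx = 0, so the data are compatible. The solution is then unique only up to an additive constant (fix it e.g. by requiring ∫_0^1 u dx = 0).


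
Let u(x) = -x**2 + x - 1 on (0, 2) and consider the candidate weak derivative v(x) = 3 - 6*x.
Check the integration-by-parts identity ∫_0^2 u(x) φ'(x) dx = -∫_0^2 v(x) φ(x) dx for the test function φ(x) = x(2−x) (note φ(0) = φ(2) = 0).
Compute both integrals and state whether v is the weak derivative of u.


LHS = 4/3, RHS = 4. No, v is not the weak derivative of u.

u(x) = -x**2 + x - 1, classical derivative u'(x) = 1 - 2*x.
φ(x) = x(2−x), so φ'(x) = 2 - 2*x.
Note φ(0) = φ(2) = 0, so the boundary term u·φ vanishes.
LHS = ∫_0^2 u(x) φ'(x) dx = ∫_0^2 (2*x^3 - 4*x^2 + 4*x - 2) dx. Term by term:
  ∫_0^2 2*x^3 dx = 8;  ∫_0^2 -4*x^2 dx = -32/3;  ∫_0^2 4*x dx = 8;
  ∫_0^2 -2 dx = -4.
Sum: 8 − 32/3 + 8 − 4 = 4/3.
So LHS = 4/3.
∫_0^2 v(x) φ(x) dx = ∫_0^2 (6*x^3 - 15*x^2 + 6*x) dx. Term by term:
  ∫_0^2 6*x^3 dx = 24;  ∫_0^2 -15*x^2 dx = -40;  ∫_0^2 6*x dx = 12.
Sum: 24 − 40 + 12 = -4.
So RHS = -∫_0^2 v(x) φ(x) dx = 4.
LHS − RHS = -8/3 ≠ 0, so the identity fails.
(For a valid weak derivative the identity must hold for EVERY test function, in particular this one. The failure shows v is NOT the weak derivative of u.)
Correct weak derivative would be u'(x) = 1 - 2*x.


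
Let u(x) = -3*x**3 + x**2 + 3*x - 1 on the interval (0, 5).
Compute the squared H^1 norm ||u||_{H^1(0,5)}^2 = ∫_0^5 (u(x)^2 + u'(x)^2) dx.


||u||_{H^1}^2 = 2507500/21

The H^1 norm (squared) on an interval (0, L) is
  ||u||_{H^1}^2 = ∫_0^L u(x)^2 dx + ∫_0^L u'(x)^2 dx.
Compute u'(x) = -9*x**2 + 2*x + 3.
Then u(x)^2 = 9*x**6 - 6*x**5 - 17*x**4 + 12*x**3 + 7*x**2 - 6*x + 1 and u'(x)^2 = 81*x**4 - 36*x**3 - 50*x**2 + 12*x + 9.
Integrate each monomial from 0 to 5 using ∫_0^5 c·x^n dx = c·5^(n+1)/(n+1):
  ∫_0^5 u(x)^2 dx = ∫_0^5 (9*x^6 - 6*x^5 - 17*x^4 + 12*x^3 + 7*x^2 - 6*x + 1) dx. Term by term:
    ∫_0^5 9*x^6 dx = 703125/7;  ∫_0^5 -6*x^5 dx = -15625;  ∫_0^5 -17*x^4 dx = -10625;
    ∫_0^5 12*x^3 dx = 1875;  ∫_0^5 7*x^2 dx = 875/3;  ∫_0^5 -6*x dx = -75;
    ∫_0^5 1 dx = 5.
  Sum: 703125/7 − 15625 − 10625 + 1875 + 875/3 − 75 + 5 = 1602155/21.
  ∫_0^5 u'(x)^2 dx = ∫_0^5 (81*x^4 - 36*x^3 - 50*x^2 + 12*x + 9) dx. Term by term:
    ∫_0^5 81*x^4 dx = 50625;  ∫_0^5 -36*x^3 dx = -5625;  ∫_0^5 -50*x^2 dx = -6250/3;
    ∫_0^5 12*x dx = 150;  ∫_0^5 9 dx = 45.
  Sum: 50625 − 5625 − 6250/3 + 150 + 45 = 129335/3.
Adding: ||u||_{H^1}^2 = 1602155/21 + 129335/3 = 2507500/21.


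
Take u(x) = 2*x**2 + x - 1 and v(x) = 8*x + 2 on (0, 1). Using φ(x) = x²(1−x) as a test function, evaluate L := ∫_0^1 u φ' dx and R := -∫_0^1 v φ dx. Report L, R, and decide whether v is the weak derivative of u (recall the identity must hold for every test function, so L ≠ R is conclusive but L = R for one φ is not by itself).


LHS = -17/60, RHS = -17/30. No, v is not the weak derivative of u.

u(x) = 2*x**2 + x - 1, classical derivative u'(x) = 4*x + 1.
φ(x) = x²(1−x), so φ'(x) = x*(2 - 3*x).
Note φ(0) = φ(1) = 0, so the boundary term u·φ vanishes.
LHS = ∫_0^1 u(x) φ'(x) dx = ∫_0^1 (-6*x^4 + x^3 + 5*x^2 - 2*x) dx. Term by term:
  ∫_0^1 -6*x^4 dx = -6/5;  ∫_0^1 x^3 dx = 1/4;  ∫_0^1 5*x^2 dx = 5/3;
  ∫_0^1 -2*x dx = -1.
Sum: -6/5 + 1/4 + 5/3 − 1 = -17/60.
So LHS = -17/60.
∫_0^1 v(x) φ(x) dx = ∫_0^1 (-8*x^4 + 6*x^3 + 2*x^2) dx. Term by term:
  ∫_0^1 -8*x^4 dx = -8/5;  ∫_0^1 6*x^3 dx = 3/2;  ∫_0^1 2*x^2 dx = 2/3.
Sum: -8/5 + 3/2 + 2/3 = 17/30.
So RHS = -∫_0^1 v(x) φ(x) dx = -17/30.
LHS − RHS = 17/60 ≠ 0, so the identity fails.
(For a valid weak derivative the identity must hold for EVERY test function, in particular this one. The failure shows v is NOT the weak derivative of u.)
Correct weak derivative would be u'(x) = 4*x + 1.


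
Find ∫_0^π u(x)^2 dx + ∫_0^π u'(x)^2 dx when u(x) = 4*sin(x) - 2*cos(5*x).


||u||_{H^1(0,π)}^2 = 68*π

u'(x) = 10*sin(5*x) + 4*cos(x).
Expand u² and (u')² and integrate term by term on (0, π), using: for integers n ≥ 1, ∫_0^π sin²(nx) dx = ∫_0^π cos²(nx) dx = π/2; for n ≠ n', ∫_0^π sin(nx)sin(n'x) dx = ∫_0^π cos(nx)cos(n'x) dx = 0; and by product-to-sum, ∫_0^π sin(nx)cos(n'x) dx = ½∫_0^π [sin((n+n')x) + sin((n−n')x)] dx, which is 0 when n+n' is even and 2n/(n²−n'²) when n+n' is odd (it need not vanish on (0, π)).
  u² squared terms: (-2)²·∫cos(5x)² dx = 4·π/2 = 2*π;  (4)²·∫sin(x)² dx = 16·π/2 = 8*π.
  u² cross terms: 2·(-2)·(4)·∫cos(5x)·sin(x) dx = -16·(0) = 0.
  So ∫_0^π u² dx = 2*π + 8*π + 0 = 10*π.
  (u')² squared terms: (4)²·∫cos(x)² dx = 16·π/2 = 8*π;  (10)²·∫sin(5x)² dx = 100·π/2 = 50*π.
  (u')² cross terms: 2·(4)·(10)·∫cos(x)·sin(5x) dx = 80·(0) = 0.
  So ∫_0^π (u')² dx = 8*π + 50*π + 0 = 58*π.
||u||_{H^1}^2 = (10*π) + (58*π) = 68*π.


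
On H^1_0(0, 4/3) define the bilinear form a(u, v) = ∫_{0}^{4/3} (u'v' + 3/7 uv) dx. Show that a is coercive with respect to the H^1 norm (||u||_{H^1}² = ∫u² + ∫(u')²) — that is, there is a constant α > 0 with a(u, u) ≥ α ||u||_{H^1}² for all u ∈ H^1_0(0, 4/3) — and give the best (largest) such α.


α = 3*(16 + 21*π^2)/(7*(16 + 9*π^2))

Coercivity of a(·,·) on H^1_0(0, 4/3) means a(u, u) ≥ α ||u||_{H^1}² for every u ∈ H^1_0.
The interval has length L = 4/3, and Poincaré/coercivity depend only on L. Here a(u, u) = ∫(u')² + (3/7)·∫u².
Here 0 < c = 3/7 < 1. The condition a(u,u) ≥ α||u||_{H^1}² reads (1−α)∫(u')² ≥ (α−c)∫u². Any admissible α is ≤ 1 (rapidly oscillating u have ∫u²/∫(u')² → 0), and α = 1 would force 0 ≥ (1−c)∫u², impossible since c < 1; so 1−α > 0. By the sharp Poincaré inequality on H^1_0 of an interval of length L, ∫(u')² ≥ (π/L)²∫u² with equality for the first sine mode sin(π(x−x₀)/L) (x₀ the left endpoint), so the inequality holds for all u iff (1−α)(π/L)² ≥ α − c, i.e. α ≤ ((π/L)² + c)/((π/L)² + 1) = (1 + c(L/π)²)/(1 + (L/π)²). With (π/L)² = 9*π^2/16 and c = 3/7, the largest admissible constant is α = ((π/L)² + c)/((π/L)² + 1).
Simplifying, α = 3*(16 + 21*π^2)/(7*(16 + 9*π^2)).


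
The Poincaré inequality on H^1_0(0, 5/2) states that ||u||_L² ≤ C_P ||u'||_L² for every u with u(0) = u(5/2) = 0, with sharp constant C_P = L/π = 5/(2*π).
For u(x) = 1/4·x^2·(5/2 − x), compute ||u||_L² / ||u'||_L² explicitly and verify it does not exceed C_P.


||u||_L² / ||u'||_L² = 5*sqrt(14)/28 < C_P = 5/(2*π).

u(x) = 1/4·x^2·(5/2 − x), so u'(x) = x*(5 - 3*x)/4.
u(x) = 1/4·x^2·(5/2 − x) vanishes at x = 0 and x = 5/2, so u ∈ H^1_0(0, 5/2). Differentiate via the product rule and integrate the resulting polynomials term by term.
  ∫_0^5/2 u² dx = ∫_0^5/2 (x^6/16 - 5*x^5/16 + 25*x^4/64) dx. Term by term:
    ∫_0^5/2 x^6/16 dx = 78125/14336;  ∫_0^5/2 -5*x^5/16 dx = -78125/6144;  ∫_0^5/2 25*x^4/64 dx = 15625/2048.
  Sum: 78125/14336 − 78125/6144 + 15625/2048 = 15625/43008.
  ∫_0^5/2 (u')² dx = ∫_0^5/2 (9*x^4/16 - 15*x^3/8 + 25*x^2/16) dx. Term by term:
    ∫_0^5/2 9*x^4/16 dx = 5625/512;  ∫_0^5/2 -15*x^3/8 dx = -9375/512;  ∫_0^5/2 25*x^2/16 dx = 3125/384.
  Sum: 5625/512 − 9375/512 + 3125/384 = 625/768.
∫_0^5/2 u² dx = 15625/43008, so ||u||_L² = 125*sqrt(42)/1344.
∫_0^5/2 (u')² dx = 625/768, so ||u'||_L² = 25*sqrt(3)/48.
Ratio ||u||_L² / ||u'||_L² = 5*sqrt(14)/28.
Sharp Poincaré constant on H^1_0(0, 5/2) is C_P = L/π = 5/(2*π), achieved by sin(2*π/5·x).
A polynomial bump cannot attain the sharp Poincaré constant (only the first sine eigenfunction does), so the ratio is strictly less than C_P, consistent with ||u||_L² ≤ C_P ||u'||_L².


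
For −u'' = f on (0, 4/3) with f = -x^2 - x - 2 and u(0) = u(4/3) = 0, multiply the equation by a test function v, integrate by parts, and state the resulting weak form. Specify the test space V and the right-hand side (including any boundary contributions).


V = H^1_0(0, 4/3) (so v(0) = v(4/3) = 0); weak form: ∫_0^4/3 u'v' dx = ∫_0^4/3 (-x^2 - x - 2) v dx for all v ∈ V.

Multiply both sides by a test function v and integrate from 0 to 4/3:
  ∫_0^4/3 −u''(x) v(x) dx = ∫_0^4/3 f(x) v(x) dx.
Integrate the LHS by parts once:
  ∫_0^4/3 −u'' v dx = −[u'(x) v(x)]_0^4/3 + ∫_0^4/3 u'(x) v'(x) dx.
Thus ∫_0^4/3 u'(x) v'(x) dx = ∫_0^4/3 f(x) v(x) dx + [u'(x) v(x)]_0^4/3.
Choose V so that boundary terms are either known or forced to vanish.
u is Dirichlet: u(0) = u(4/3) = 0. Let V = H^1_0(0, 4/3); then v(0) = v(4/3) = 0, and [u' v]_0^4/3 = 0.
Weak formulation: find u (satisfying any essential BC) such that ∫_0^4/3 u'(x) v'(x) dx = ∫_0^4/3 f v dx for all v ∈ V.
Substituting f(x) = -x^2 - x - 2, the right-hand side is ∫_0^4/3 (-x^2 - x - 2) v dx.


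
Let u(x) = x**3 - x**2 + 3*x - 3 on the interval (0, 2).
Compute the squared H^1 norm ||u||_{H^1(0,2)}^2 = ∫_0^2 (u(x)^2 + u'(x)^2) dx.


||u||_{H^1}^2 = 8192/105

The H^1 norm (squared) on an interval (0, L) is
  ||u||_{H^1}^2 = ∫_0^L u(x)^2 dx + ∫_0^L u'(x)^2 dx.
Compute u'(x) = 3*x**2 - 2*x + 3.
Then u(x)^2 = x**6 - 2*x**5 + 7*x**4 - 12*x**3 + 15*x**2 - 18*x + 9 and u'(x)^2 = 9*x**4 - 12*x**3 + 22*x**2 - 12*x + 9.
Integrate each monomial from 0 to 2 using ∫_0^2 c·x^n dx = c·2^(n+1)/(n+1):
  ∫_0^2 u(x)^2 dx = ∫_0^2 (x^6 - 2*x^5 + 7*x^4 - 12*x^3 + 15*x^2 - 18*x + 9) dx. Term by term:
    ∫_0^2 x^6 dx = 128/7;  ∫_0^2 -2*x^5 dx = -64/3;  ∫_0^2 7*x^4 dx = 224/5;
    ∫_0^2 -12*x^3 dx = -48;  ∫_0^2 15*x^2 dx = 40;  ∫_0^2 -18*x dx = -36;
    ∫_0^2 9 dx = 18.
  Sum: 128/7 − 64/3 + 224/5 − 48 + 40 − 36 + 18 = 1654/105.
  ∫_0^2 u'(x)^2 dx = ∫_0^2 (9*x^4 - 12*x^3 + 22*x^2 - 12*x + 9) dx. Term by term:
    ∫_0^2 9*x^4 dx = 288/5;  ∫_0^2 -12*x^3 dx = -48;  ∫_0^2 22*x^2 dx = 176/3;
    ∫_0^2 -12*x dx = -24;  ∫_0^2 9 dx = 18.
  Sum: 288/5 − 48 + 176/3 − 24 + 18 = 934/15.
Adding: ||u||_{H^1}^2 = 1654/105 + 934/15 = 8192/105.


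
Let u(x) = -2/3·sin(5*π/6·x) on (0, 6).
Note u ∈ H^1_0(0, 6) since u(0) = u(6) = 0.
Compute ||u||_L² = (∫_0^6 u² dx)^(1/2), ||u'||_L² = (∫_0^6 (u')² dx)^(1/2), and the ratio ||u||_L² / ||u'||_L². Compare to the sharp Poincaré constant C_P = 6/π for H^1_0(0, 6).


||u||_L² / ||u'||_L² = 6/(5*π) < C_P = 6/π.

u(x) = -2/3·sin(5*π/6·x), so u'(x) = -5*π*cos(5*π*x/6)/9.
Writing u(x) = A·sin(kπx/L) with A = -2/3 and k = 5, use ∫_0^L sin²(kπx/L) dx = L/2 and ∫_0^L cos²(kπx/L) dx = L/2.
u² = 4/9·sin²(5*π/6·x) and (u')² = 25*π^2/81·cos²(5*π/6·x), and each of sin², cos² integrates to L/2 = 3 over (0, 6).
∫_0^6 u² dx = 4/3, so ||u||_L² = 2*sqrt(3)/3.
∫_0^6 (u')² dx = 25*π^2/27, so ||u'||_L² = 5*sqrt(3)*π/9.
Ratio ||u||_L² / ||u'||_L² = 6/(5*π).
Sharp Poincaré constant on H^1_0(0, 6) is C_P = L/π = 6/π, achieved by sin(π/6·x).
This is the k = 5 harmonic; the ratio L/(kπ) is strictly less than C_P = L/π, consistent with the sharp inequality ||u||_L² ≤ C_P ||u'||_L².


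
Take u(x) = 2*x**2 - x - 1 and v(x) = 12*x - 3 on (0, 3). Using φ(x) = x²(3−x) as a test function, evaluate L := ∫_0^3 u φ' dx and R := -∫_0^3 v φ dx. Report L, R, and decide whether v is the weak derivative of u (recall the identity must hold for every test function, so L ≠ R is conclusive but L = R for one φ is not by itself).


LHS = -837/20, RHS = -2511/20. No, v is not the weak derivative of u.

u(x) = 2*x**2 - x - 1, classical derivative u'(x) = 4*x - 1.
φ(x) = x²(3−x), so φ'(x) = 3*x*(2 - x).
Note φ(0) = φ(3) = 0, so the boundary term u·φ vanishes.
LHS = ∫_0^3 u(x) φ'(x) dx = ∫_0^3 (-6*x^4 + 15*x^3 - 3*x^2 - 6*x) dx. Term by term:
  ∫_0^3 -6*x^4 dx = -1458/5;  ∫_0^3 15*x^3 dx = 1215/4;  ∫_0^3 -3*x^2 dx = -27;
  ∫_0^3 -6*x dx = -27.
Sum: -1458/5 + 1215/4 − 27 − 27 = -837/20.
So LHS = -837/20.
∫_0^3 v(x) φ(x) dx = ∫_0^3 (-12*x^4 + 39*x^3 - 9*x^2) dx. Term by term:
  ∫_0^3 -12*x^4 dx = -2916/5;  ∫_0^3 39*x^3 dx = 3159/4;  ∫_0^3 -9*x^2 dx = -81.
Sum: -2916/5 + 3159/4 − 81 = 2511/20.
So RHS = -∫_0^3 v(x) φ(x) dx = -2511/20.
LHS − RHS = 837/10 ≠ 0, so the identity fails.
(For a valid weak derivative the identity must hold for EVERY test function, in particular this one. The failure shows v is NOT the weak derivative of u.)
Correct weak derivative would be u'(x) = 4*x - 1.


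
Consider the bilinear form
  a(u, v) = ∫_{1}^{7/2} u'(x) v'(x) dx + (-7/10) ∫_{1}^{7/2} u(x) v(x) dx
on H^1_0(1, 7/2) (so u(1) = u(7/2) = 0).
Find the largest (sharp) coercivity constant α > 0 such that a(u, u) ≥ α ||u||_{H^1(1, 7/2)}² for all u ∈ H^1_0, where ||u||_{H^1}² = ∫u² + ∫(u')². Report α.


α = (-35 + 8*π^2)/(2*(25 + 4*π^2))

Coercivity of a(·,·) on H^1_0(1, 7/2) means a(u, u) ≥ α ||u||_{H^1}² for every u ∈ H^1_0.
The interval has length L = 5/2, and Poincaré/coercivity depend only on L. Here a(u, u) = ∫(u')² + (-7/10)·∫u².
Here c = -7/10 < 0 with |c| < (π/L)² = 4*π^2/25, so coercivity still holds. The condition a(u,u) ≥ α||u||_{H^1}² reads (1−α)∫(u')² ≥ (α−c)∫u². Any admissible α is ≤ 1 (rapidly oscillating u have ∫u²/∫(u')² → 0), and α = 1 would force 0 ≥ (1−c)∫u², impossible since c < 1; so 1−α > 0. By the sharp Poincaré inequality on H^1_0 of an interval of length L, ∫(u')² ≥ (π/L)²∫u² with equality for the first sine mode sin(π(x−x₀)/L) (x₀ the left endpoint), so the inequality holds for all u iff (1−α)(π/L)² ≥ α − c, i.e. α ≤ ((π/L)² + c)/((π/L)² + 1) = (1 + c(L/π)²)/(1 + (L/π)²). (Direct route, valid since c ≤ 0: Poincaré gives c∫u² ≥ c(L/π)²∫(u')², so a(u,u) ≥ (1 + c(L/π)²)∫(u')², while ||u||_{H^1}² ≤ (1 + (L/π)²)∫(u')²; dividing yields the same α.) With (π/L)² = 4*π^2/25 and c = -7/10, the largest admissible constant is α = ((π/L)² + c)/((π/L)² + 1).
Simplifying, α = (-35 + 8*π^2)/(2*(25 + 4*π^2)).


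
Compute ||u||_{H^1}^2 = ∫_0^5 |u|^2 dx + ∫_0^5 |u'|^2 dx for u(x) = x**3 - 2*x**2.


||u||_{H^1}^2 = 40500/7

The H^1 norm (squared) on an interval (0, L) is
  ||u||_{H^1}^2 = ∫_0^L u(x)^2 dx + ∫_0^L u'(x)^2 dx.
Compute u'(x) = 3*x**2 - 4*x.
Then u(x)^2 = x**6 - 4*x**5 + 4*x**4 and u'(x)^2 = 9*x**4 - 24*x**3 + 16*x**2.
Integrate each monomial from 0 to 5 using ∫_0^5 c·x^n dx = c·5^(n+1)/(n+1):
  ∫_0^5 u(x)^2 dx = ∫_0^5 (x^6 - 4*x^5 + 4*x^4) dx. Term by term:
    ∫_0^5 x^6 dx = 78125/7;  ∫_0^5 -4*x^5 dx = -31250/3;  ∫_0^5 4*x^4 dx = 2500.
  Sum: 78125/7 − 31250/3 + 2500 = 68125/21.
  ∫_0^5 u'(x)^2 dx = ∫_0^5 (9*x^4 - 24*x^3 + 16*x^2) dx. Term by term:
    ∫_0^5 9*x^4 dx = 5625;  ∫_0^5 -24*x^3 dx = -3750;  ∫_0^5 16*x^2 dx = 2000/3.
  Sum: 5625 − 3750 + 2000/3 = 7625/3.
Adding: ||u||_{H^1}^2 = 68125/21 + 7625/3 = 40500/7.


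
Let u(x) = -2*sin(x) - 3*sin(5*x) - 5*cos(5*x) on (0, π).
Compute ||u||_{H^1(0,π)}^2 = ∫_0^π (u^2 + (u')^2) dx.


||u||_{H^1(0,π)}^2 = 446*π

u'(x) = 25*sin(5*x) - 2*cos(x) - 15*cos(5*x).
Expand u² and (u')² and integrate term by term on (0, π), using: for integers n ≥ 1, ∫_0^π sin²(nx) dx = ∫_0^π cos²(nx) dx = π/2; for n ≠ n', ∫_0^π sin(nx)sin(n'x) dx = ∫_0^π cos(nx)cos(n'x) dx = 0; and by product-to-sum, ∫_0^π sin(nx)cos(n'x) dx = ½∫_0^π [sin((n+n')x) + sin((n−n')x)] dx, which is 0 when n+n' is even and 2n/(n²−n'²) when n+n' is odd (it need not vanish on (0, π)).
  u² squared terms: (-5)²·∫cos(5x)² dx = 25·π/2 = 25*π/2;  (-3)²·∫sin(5x)² dx = 9·π/2 = 9*π/2;  (-2)²·∫sin(x)² dx = 4·π/2 = 2*π.
  u² cross terms: 2·(-5)·(-3)·∫cos(5x)·sin(5x) dx = 30·(0) = 0;  2·(-5)·(-2)·∫cos(5x)·sin(x) dx = 20·(0) = 0;  2·(-3)·(-2)·∫sin(5x)·sin(x) dx = 12·(0) = 0.
  So ∫_0^π u² dx = 25*π/2 + 9*π/2 + 2*π + 0 + 0 + 0 = 19*π.
  (u')² squared terms: (-15)²·∫cos(5x)² dx = 225·π/2 = 225*π/2;  (-2)²·∫cos(x)² dx = 4·π/2 = 2*π;  (25)²·∫sin(5x)² dx = 625·π/2 = 625*π/2.
  (u')² cross terms: 2·(-15)·(-2)·∫cos(5x)·cos(x) dx = 60·(0) = 0;  2·(-15)·(25)·∫cos(5x)·sin(5x) dx = -750·(0) = 0;  2·(-2)·(25)·∫cos(x)·sin(5x) dx = -100·(0) = 0.
  So ∫_0^π (u')² dx = 225*π/2 + 2*π + 625*π/2 + 0 + 0 + 0 = 427*π.
||u||_{H^1}^2 = (19*π) + (427*π) = 446*π.


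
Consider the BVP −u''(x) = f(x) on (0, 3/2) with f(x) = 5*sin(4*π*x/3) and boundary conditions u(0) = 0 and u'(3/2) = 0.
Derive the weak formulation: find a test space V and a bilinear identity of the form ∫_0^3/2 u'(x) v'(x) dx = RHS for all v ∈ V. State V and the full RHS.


V = {v ∈ H^1(0, 3/2) : v(0) = 0} (test functions vanish at x = 0 where u is specified); weak form: ∫_0^3/2 u'v' dx = ∫_0^3/2 (5*sin(4*π*x/3)) v dx for all v ∈ V.

Multiply both sides by a test function v and integrate from 0 to 3/2:
  ∫_0^3/2 −u''(x) v(x) dx = ∫_0^3/2 f(x) v(x) dx.
Integrate the LHS by parts once:
  ∫_0^3/2 −u'' v dx = −[u'(x) v(x)]_0^3/2 + ∫_0^3/2 u'(x) v'(x) dx.
Thus ∫_0^3/2 u'(x) v'(x) dx = ∫_0^3/2 f(x) v(x) dx + [u'(x) v(x)]_0^3/2.
Choose V so that boundary terms are either known or forced to vanish.
Mixed BC: u(0) = 0 (Dirichlet) and u'(3/2) = 0 (Neumann). Define V = {v ∈ H^1(0, 3/2) : v(0) = 0}. Then [u' v]_0^3/2 = u'(3/2)·v(3/2) − u'(0)·0 = 0.
Weak formulation: find u (satisfying any essential BC) such that ∫_0^3/2 u'(x) v'(x) dx = ∫_0^3/2 f v dx for all v ∈ V (Dirichlet at 0 absorbed into V; the Neumann datum at x = 3/2 is zero, so no boundary term remains).
Substituting f(x) = 5*sin(4*π*x/3), the right-hand side is ∫_0^3/2 (5*sin(4*π*x/3)) v dx.


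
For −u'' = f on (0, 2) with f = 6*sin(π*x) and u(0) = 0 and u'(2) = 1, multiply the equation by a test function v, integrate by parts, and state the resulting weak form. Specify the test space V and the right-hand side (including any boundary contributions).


V = {v ∈ H^1(0, 2) : v(0) = 0} (test functions vanish at x = 0 where u is specified); weak form: ∫_0^2 u'v' dx = ∫_0^2 (6*sin(π*x)) v dx + v(2) for all v ∈ V.

Multiply both sides by a test function v and integrate from 0 to 2:
  ∫_0^2 −u''(x) v(x) dx = ∫_0^2 f(x) v(x) dx.
Integrate the LHS by parts once:
  ∫_0^2 −u'' v dx = −[u'(x) v(x)]_0^2 + ∫_0^2 u'(x) v'(x) dx.
Thus ∫_0^2 u'(x) v'(x) dx = ∫_0^2 f(x) v(x) dx + [u'(x) v(x)]_0^2.
Choose V so that boundary terms are either known or forced to vanish.
Mixed BC: u(0) = 0 (Dirichlet) and u'(2) = 1 (Neumann). Define V = {v ∈ H^1(0, 2) : v(0) = 0}. Then [u' v]_0^2 = u'(2)·v(2) − u'(0)·0 = v(2).
Weak formulation: find u (satisfying any essential BC) such that ∫_0^2 u'(x) v'(x) dx = ∫_0^2 f v dx + v(2) for all v ∈ V (Dirichlet at 0 absorbed into V; Neumann datum at x = 2 contributes the boundary term).
Substituting f(x) = 6*sin(π*x), the right-hand side is ∫_0^2 (6*sin(π*x)) v dx + v(2).


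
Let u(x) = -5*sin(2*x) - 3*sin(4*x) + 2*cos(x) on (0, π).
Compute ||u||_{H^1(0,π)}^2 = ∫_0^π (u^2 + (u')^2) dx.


||u||_{H^1(0,π)}^2 = -992/15 + 143*π

u'(x) = -2*sin(x) - 10*cos(2*x) - 12*cos(4*x).
Expand u² and (u')² and integrate term by term on (0, π), using: for integers n ≥ 1, ∫_0^π sin²(nx) dx = ∫_0^π cos²(nx) dx = π/2; for n ≠ n', ∫_0^π sin(nx)sin(n'x) dx = ∫_0^π cos(nx)cos(n'x) dx = 0; and by product-to-sum, ∫_0^π sin(nx)cos(n'x) dx = ½∫_0^π [sin((n+n')x) + sin((n−n')x)] dx, which is 0 when n+n' is even and 2n/(n²−n'²) when n+n' is odd (it need not vanish on (0, π)).
  u² squared terms: (-5)²·∫sin(2x)² dx = 25·π/2 = 25*π/2;  (-3)²·∫sin(4x)² dx = 9·π/2 = 9*π/2;  (2)²·∫cos(x)² dx = 4·π/2 = 2*π.
  u² cross terms: 2·(-5)·(-3)·∫sin(2x)·sin(4x) dx = 30·(0) = 0;  2·(-5)·(2)·∫sin(2x)·cos(x) dx = -20·(4/3) = -80/3;  2·(-3)·(2)·∫sin(4x)·cos(x) dx = -12·(8/15) = -32/5.
  So ∫_0^π u² dx = 25*π/2 + 9*π/2 + 2*π + 0 − 80/3 − 32/5 = -496/15 + 19*π.
  (u')² squared terms: (-12)²·∫cos(4x)² dx = 144·π/2 = 72*π;  (-10)²·∫cos(2x)² dx = 100·π/2 = 50*π;  (-2)²·∫sin(x)² dx = 4·π/2 = 2*π.
  (u')² cross terms: 2·(-12)·(-10)·∫cos(4x)·cos(2x) dx = 240·(0) = 0;  2·(-12)·(-2)·∫cos(4x)·sin(x) dx = 48·(-2/15) = -32/5;  2·(-10)·(-2)·∫cos(2x)·sin(x) dx = 40·(-2/3) = -80/3.
  So ∫_0^π (u')² dx = 72*π + 50*π + 2*π + 0 − 32/5 − 80/3 = -496/15 + 124*π.
||u||_{H^1}^2 = (-496/15 + 19*π) + (-496/15 + 124*π) = -992/15 + 143*π.


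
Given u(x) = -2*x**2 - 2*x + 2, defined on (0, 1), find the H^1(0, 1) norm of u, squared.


||u||_{H^1}^2 = 94/5

The H^1 norm (squared) on an interval (0, L) is
  ||u||_{H^1}^2 = ∫_0^L u(x)^2 dx + ∫_0^L u'(x)^2 dx.
Compute u'(x) = -4*x - 2.
Then u(x)^2 = 4*x**4 + 8*x**3 - 4*x**2 - 8*x + 4 and u'(x)^2 = 16*x**2 + 16*x + 4.
Integrate each monomial from 0 to 1 using ∫_0^1 c·x^n dx = c·1^(n+1)/(n+1):
  ∫_0^1 u(x)^2 dx = ∫_0^1 (4*x^4 + 8*x^3 - 4*x^2 - 8*x + 4) dx. Term by term:
    ∫_0^1 4*x^4 dx = 4/5;  ∫_0^1 8*x^3 dx = 2;  ∫_0^1 -4*x^2 dx = -4/3;
    ∫_0^1 -8*x dx = -4;  ∫_0^1 4 dx = 4.
  Sum: 4/5 + 2 − 4/3 − 4 + 4 = 22/15.
  ∫_0^1 u'(x)^2 dx = ∫_0^1 (16*x^2 + 16*x + 4) dx. Term by term:
    ∫_0^1 16*x^2 dx = 16/3;  ∫_0^1 16*x dx = 8;  ∫_0^1 4 dx = 4.
  Sum: 16/3 + 8 + 4 = 52/3.
Adding: ||u||_{H^1}^2 = 22/15 + 52/3 = 94/5.


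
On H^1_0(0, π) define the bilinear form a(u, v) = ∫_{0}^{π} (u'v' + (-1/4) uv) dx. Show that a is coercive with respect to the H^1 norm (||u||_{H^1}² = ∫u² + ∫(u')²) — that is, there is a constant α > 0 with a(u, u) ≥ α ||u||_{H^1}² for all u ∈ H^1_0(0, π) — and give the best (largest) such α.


α = 3/8

Coercivity of a(·,·) on H^1_0(0, π) means a(u, u) ≥ α ||u||_{H^1}² for every u ∈ H^1_0.
The interval has length L = π, and Poincaré/coercivity depend only on L. Here a(u, u) = ∫(u')² + (-1/4)·∫u².
Here c = -1/4 < 0 with |c| < (π/L)² = 1, so coercivity still holds. The condition a(u,u) ≥ α||u||_{H^1}² reads (1−α)∫(u')² ≥ (α−c)∫u². Any admissible α is ≤ 1 (rapidly oscillating u have ∫u²/∫(u')² → 0), and α = 1 would force 0 ≥ (1−c)∫u², impossible since c < 1; so 1−α > 0. By the sharp Poincaré inequality on H^1_0 of an interval of length L, ∫(u')² ≥ (π/L)²∫u² with equality for the first sine mode sin(π(x−x₀)/L) (x₀ the left endpoint), so the inequality holds for all u iff (1−α)(π/L)² ≥ α − c, i.e. α ≤ ((π/L)² + c)/((π/L)² + 1) = (1 + c(L/π)²)/(1 + (L/π)²). (Direct route, valid since c ≤ 0: Poincaré gives c∫u² ≥ c(L/π)²∫(u')², so a(u,u) ≥ (1 + c(L/π)²)∫(u')², while ||u||_{H^1}² ≤ (1 + (L/π)²)∫(u')²; dividing yields the same α.) With (π/L)² = 1 and c = -1/4, the largest admissible constant is α = ((π/L)² + c)/((π/L)² + 1).
Simplifying, α = 3/8.


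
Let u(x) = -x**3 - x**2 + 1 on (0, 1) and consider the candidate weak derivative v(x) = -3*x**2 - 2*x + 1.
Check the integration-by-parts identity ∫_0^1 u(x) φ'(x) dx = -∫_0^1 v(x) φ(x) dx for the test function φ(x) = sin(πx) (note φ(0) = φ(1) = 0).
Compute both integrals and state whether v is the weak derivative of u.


LHS = -12/π^3 + 5/π, RHS = -12/π^3 + 3/π. No, v is not the weak derivative of u.

u(x) = -x**3 - x**2 + 1, classical derivative u'(x) = -3*x**2 - 2*x.
φ(x) = sin(πx), so φ'(x) = π*cos(π*x).
Note φ(0) = φ(1) = 0, so the boundary term u·φ vanishes.
LHS = ∫_0^1 u(x) φ'(x) dx = ∫_0^1 (-π*x^3*cos(π*x) - π*x^2*cos(π*x) + π*cos(π*x)) dx. Term by term:
  ∫_0^1 π*cos(π*x) dx = 0;  ∫_0^1 -π*x^2*cos(π*x) dx = 2/π;  ∫_0^1 -π*x^3*cos(π*x) dx = -12/π^3 + 3/π.
Sum: 0 + 2/π + -12/π^3 + 3/π = -12/π^3 + 5/π.
So LHS = -12/π^3 + 5/π.
∫_0^1 v(x) φ(x) dx = ∫_0^1 (-3*x^2*sin(π*x) - 2*x*sin(π*x) + sin(π*x)) dx. Term by term:
  ∫_0^1 -3*x^2*sin(π*x) dx = -3/π + 12/π^3;  ∫_0^1 -2*x*sin(π*x) dx = -2/π;  ∫_0^1 sin(π*x) dx = 2/π.
Sum: -3/π + 12/π^3 − 2/π + 2/π = -3/π + 12/π^3.
So RHS = -∫_0^1 v(x) φ(x) dx = -12/π^3 + 3/π.
LHS − RHS = 2/π ≠ 0, so the identity fails.
(For a valid weak derivative the identity must hold for EVERY test function, in particular this one. The failure shows v is NOT the weak derivative of u.)
Correct weak derivative would be u'(x) = -3*x**2 - 2*x.


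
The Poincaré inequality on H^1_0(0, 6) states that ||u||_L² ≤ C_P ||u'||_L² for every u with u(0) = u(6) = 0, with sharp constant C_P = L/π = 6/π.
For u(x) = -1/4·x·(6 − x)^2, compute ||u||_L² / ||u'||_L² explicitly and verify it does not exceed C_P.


||u||_L² / ||u'||_L² = 3*sqrt(14)/7 < C_P = 6/π.

u(x) = -1/4·x·(6 − x)^2, so u'(x) = 3*(2 - x)*(x - 6)/4.
u(x) = -1/4·x·(6 − x)^2 vanishes at x = 0 and x = 6, so u ∈ H^1_0(0, 6). Differentiate via the product rule and integrate the resulting polynomials term by term.
  ∫_0^6 u² dx = ∫_0^6 (x^6/16 - 3*x^5/2 + 27*x^4/2 - 54*x^3 + 81*x^2) dx. Term by term:
    ∫_0^6 x^6/16 dx = 17496/7;  ∫_0^6 -3*x^5/2 dx = -11664;  ∫_0^6 27*x^4/2 dx = 104976/5;
    ∫_0^6 -54*x^3 dx = -17496;  ∫_0^6 81*x^2 dx = 5832.
  Sum: 17496/7 − 11664 + 104976/5 − 17496 + 5832 = 5832/35.
  ∫_0^6 (u')² dx = ∫_0^6 (9*x^4/16 - 9*x^3 + 99*x^2/2 - 108*x + 81) dx. Term by term:
    ∫_0^6 9*x^4/16 dx = 4374/5;  ∫_0^6 -9*x^3 dx = -2916;  ∫_0^6 99*x^2/2 dx = 3564;
    ∫_0^6 -108*x dx = -1944;  ∫_0^6 81 dx = 486.
  Sum: 4374/5 − 2916 + 3564 − 1944 + 486 = 324/5.
∫_0^6 u² dx = 5832/35, so ||u||_L² = 54*sqrt(70)/35.
∫_0^6 (u')² dx = 324/5, so ||u'||_L² = 18*sqrt(5)/5.
Ratio ||u||_L² / ||u'||_L² = 3*sqrt(14)/7.
Sharp Poincaré constant on H^1_0(0, 6) is C_P = L/π = 6/π, achieved by sin(π/6·x).
A polynomial bump cannot attain the sharp Poincaré constant (only the first sine eigenfunction does), so the ratio is strictly less than C_P, consistent with ||u||_L² ≤ C_P ||u'||_L².
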